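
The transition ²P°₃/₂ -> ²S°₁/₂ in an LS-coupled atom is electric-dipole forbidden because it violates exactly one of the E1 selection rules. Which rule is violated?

parity

Parity must change: odd → odd — fails.
ΔS = 0: S: 1/2 → 1/2 — ok.
ΔL = 0, ±1 (not L=0↔0): L: 1 → 0, ΔL = -1 — ok.
ΔJ = 0, ±1 (not J=0↔0): J: 3/2 → 1/2, ΔJ = -1 — ok.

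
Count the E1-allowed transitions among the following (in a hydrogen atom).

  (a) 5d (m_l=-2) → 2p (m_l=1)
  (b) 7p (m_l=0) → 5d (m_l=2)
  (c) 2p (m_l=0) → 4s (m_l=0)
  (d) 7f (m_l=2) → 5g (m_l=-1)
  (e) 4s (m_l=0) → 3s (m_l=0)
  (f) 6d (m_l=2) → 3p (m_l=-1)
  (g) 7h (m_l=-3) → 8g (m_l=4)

(a) forbidden — Δm_l = +3 (E1 requires Δm_l = 0, ±1)
(b) forbidden — Δm_l = +2 (E1 requires Δm_l = 0, ±1)
(c) allowed
(d) forbidden — Δm_l = -3 (E1 requires Δm_l = 0, ±1)
(e) forbidden — Δl = +0 (E1 requires Δl = ±1)
(f) forbidden — Δm_l = -3 (E1 requires Δm_l = 0, ±1)
(g) forbidden — Δm_l = +7 (E1 requires Δm_l = 0, ±1)
Total allowed: 1 of 7.

1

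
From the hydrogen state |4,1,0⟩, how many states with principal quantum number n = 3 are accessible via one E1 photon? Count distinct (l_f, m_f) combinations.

4

E1 requires Δl = ±1, so l_f ∈ {0, 2}; with 0 ≤ l_f ≤ n_f−1 = 2, the allowed l_f values are {0, 2}.
For l_f = 0: m_f ∈ {m_i−1, m_i, m_i+1} ∩ [−0, 0] = {0} → 1 state.
For l_f = 2: m_f ∈ {m_i−1, m_i, m_i+1} ∩ [−2, 2] = {-1, 0, 1} → 3 states.
Total: 4.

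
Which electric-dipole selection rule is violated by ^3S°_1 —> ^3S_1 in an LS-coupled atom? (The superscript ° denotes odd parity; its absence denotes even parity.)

the L=0 ↔ L=0 exclusion

Parity must change: odd → even — ok.
ΔS = 0: S: 1 → 1 — ok.
ΔL = 0, ±1 (not L=0↔0): L: 0 → 0, ΔL = +0 — fails.
ΔJ = 0, ±1 (not J=0↔0): J: 1 → 1, ΔJ = +0 — ok.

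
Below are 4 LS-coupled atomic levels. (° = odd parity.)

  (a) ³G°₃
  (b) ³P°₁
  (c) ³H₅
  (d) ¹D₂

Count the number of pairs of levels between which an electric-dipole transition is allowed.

0

(a)–(b): forbidden (parity, ΔL, ΔJ).
(a)–(c): forbidden (ΔJ).
(a)–(d): forbidden (ΔS, ΔL).
(b)–(c): forbidden (ΔL, ΔJ).
(b)–(d): forbidden (ΔS).
(c)–(d): forbidden (parity, ΔS, ΔL, ΔJ).
Allowed pairs: 0 of 6.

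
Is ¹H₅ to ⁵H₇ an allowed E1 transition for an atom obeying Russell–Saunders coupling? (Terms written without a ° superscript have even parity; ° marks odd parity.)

forbidden

Reading off the term symbols: S 0→2, L 5→5, J 5→7, parity even→even.
Parity must change: even → even — ✗.
ΔS = 0: S: 0 → 2 — ✗.
ΔL = 0, ±1 (not L=0↔0): L: 5 → 5, ΔL = +0 — ✓.
ΔJ = 0, ±1 (not J=0↔0): J: 5 → 7, ΔJ = +2 — ✗.
Rule(s) violated: parity, ΔS, ΔJ.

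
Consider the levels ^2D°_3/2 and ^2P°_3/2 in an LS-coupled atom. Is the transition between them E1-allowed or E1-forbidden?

forbidden

ΔJ = 0, ±1 (not J=0↔0): J: 3/2 → 3/2, ΔJ = +0 — ok.
ΔL = 0, ±1 (not L=0↔0): L: 2 → 1, ΔL = -1 — ok.
ΔS = 0: S: 1/2 → 1/2 — ok.
Parity must change: odd → odd — fails.
Rule(s) violated: parity.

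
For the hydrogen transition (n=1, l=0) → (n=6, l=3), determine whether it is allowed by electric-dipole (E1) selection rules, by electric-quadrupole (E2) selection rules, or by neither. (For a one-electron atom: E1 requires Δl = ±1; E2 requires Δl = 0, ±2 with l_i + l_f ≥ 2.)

neither

Δl = 3 − 0 = +3; l_i + l_f = 3.
E1 (Δl = ±1): not satisfied.
E2 (Δl = 0,±2, l_i+l_f ≥ 2): not satisfied.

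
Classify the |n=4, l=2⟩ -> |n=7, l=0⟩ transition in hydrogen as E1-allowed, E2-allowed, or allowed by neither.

E2

Δl = 0 − 2 = -2; l_i + l_f = 2.
E1 (Δl = ±1): not satisfied.
E2 (Δl = 0,±2, l_i+l_f ≥ 2): satisfied.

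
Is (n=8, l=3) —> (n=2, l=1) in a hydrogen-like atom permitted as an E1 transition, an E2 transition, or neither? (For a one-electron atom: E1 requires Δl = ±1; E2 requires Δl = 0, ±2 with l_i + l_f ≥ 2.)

E2

Δl = 1 − 3 = -2; l_i + l_f = 4.
E1 (Δl = ±1): not satisfied.
E2 (Δl = 0,±2, l_i+l_f ≥ 2): satisfied.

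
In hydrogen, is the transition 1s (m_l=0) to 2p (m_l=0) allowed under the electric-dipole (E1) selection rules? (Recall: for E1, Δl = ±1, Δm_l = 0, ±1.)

allowed

Δl = 1 − 0 = +1; the E1 rule Δl = ±1 is passes.
m_l: 0 → 0 (Δm_l = +0). |Δm_l| ≤ 1 passes.
All E1 selection rules are satisfied.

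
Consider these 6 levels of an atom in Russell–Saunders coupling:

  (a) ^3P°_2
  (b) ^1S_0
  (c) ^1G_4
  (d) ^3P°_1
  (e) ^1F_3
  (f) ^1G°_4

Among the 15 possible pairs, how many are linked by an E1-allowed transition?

2

(a)–(b): forbidden (ΔS, ΔJ).
(a)–(c): forbidden (ΔS, ΔL, ΔJ).
(a)–(d): forbidden (parity).
(a)–(e): forbidden (ΔS, ΔL).
(a)–(f): forbidden (parity, ΔS, ΔL, ΔJ).
(b)–(c): forbidden (parity, ΔL, ΔJ).
(b)–(d): forbidden (ΔS).
(b)–(e): forbidden (parity, ΔL, ΔJ).
(b)–(f): forbidden (ΔL, ΔJ).
(c)–(d): forbidden (ΔS, ΔL, ΔJ).
(c)–(e): forbidden (parity).
(c)–(f): allowed.
(d)–(e): forbidden (ΔS, ΔL, ΔJ).
(d)–(f): forbidden (parity, ΔS, ΔL, ΔJ).
(e)–(f): allowed.
Allowed pairs: 2 of 15.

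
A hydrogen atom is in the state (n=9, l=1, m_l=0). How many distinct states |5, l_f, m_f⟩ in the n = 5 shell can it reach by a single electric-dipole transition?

E1 requires Δl = ±1, so l_f ∈ {0, 2}; with 0 ≤ l_f ≤ n_f−1 = 4, the allowed l_f values are {0, 2}.
For l_f = 0: m_f ∈ {m_i−1, m_i, m_i+1} ∩ [−0, 0] = {0} → 1 state.
For l_f = 2: m_f ∈ {m_i−1, m_i, m_i+1} ∩ [−2, 2] = {-1, 0, 1} → 3 states.
Total: 4.

4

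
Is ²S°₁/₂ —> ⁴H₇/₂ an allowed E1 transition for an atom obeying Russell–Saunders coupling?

forbidden

ΔJ = 0, ±1 (not J=0↔0): J: 1/2 → 7/2, ΔJ = +3 — ✗.
ΔL = 0, ±1 (not L=0↔0): L: 0 → 5, ΔL = +5 — ✗.
Parity must change: odd → even — ✓.
ΔS = 0: S: 1/2 → 3/2 — ✗.
Rule(s) violated: ΔS, ΔL, ΔJ.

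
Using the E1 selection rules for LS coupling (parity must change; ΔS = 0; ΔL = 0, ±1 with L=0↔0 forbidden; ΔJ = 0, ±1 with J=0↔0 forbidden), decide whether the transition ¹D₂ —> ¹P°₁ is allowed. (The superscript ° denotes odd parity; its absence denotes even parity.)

Reading off the term symbols: S 0→0, L 2→1, J 2→1, parity even→odd.
ΔJ = 0, ±1 (not J=0↔0): J: 2 → 1, ΔJ = -1 — ok.
ΔS = 0: S: 0 → 0 — ok.
Parity must change: even → odd — ok.
ΔL = 0, ±1 (not L=0↔0): L: 2 → 1, ΔL = -1 — ok.
All four E1 rules are satisfied.

allowed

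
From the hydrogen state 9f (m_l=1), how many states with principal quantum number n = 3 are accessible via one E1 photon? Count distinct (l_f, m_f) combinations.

E1 requires Δl = ±1, so l_f ∈ {2, 4}; with 0 ≤ l_f ≤ n_f−1 = 2, the allowed l_f values are {2}.
For l_f = 2: m_f ∈ {m_i−1, m_i, m_i+1} ∩ [−2, 2] = {0, 1, 2} → 3 states.
Total: 3.

3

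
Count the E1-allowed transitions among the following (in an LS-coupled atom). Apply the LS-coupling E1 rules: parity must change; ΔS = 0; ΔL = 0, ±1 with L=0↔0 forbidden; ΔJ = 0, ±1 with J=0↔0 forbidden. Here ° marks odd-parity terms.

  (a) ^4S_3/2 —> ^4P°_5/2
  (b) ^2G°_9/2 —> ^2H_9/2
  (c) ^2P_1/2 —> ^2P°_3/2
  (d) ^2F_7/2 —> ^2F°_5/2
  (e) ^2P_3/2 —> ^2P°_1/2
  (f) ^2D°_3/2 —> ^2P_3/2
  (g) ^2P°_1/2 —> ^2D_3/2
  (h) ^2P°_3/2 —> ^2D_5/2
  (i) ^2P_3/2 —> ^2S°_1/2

9

(a) allowed
(b) allowed
(c) allowed
(d) allowed
(e) allowed
(f) allowed
(g) allowed
(h) allowed
(i) allowed
Total allowed: 9 of 9.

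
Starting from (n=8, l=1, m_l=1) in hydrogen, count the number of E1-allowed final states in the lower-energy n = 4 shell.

E1 requires Δl = ±1, so l_f ∈ {0, 2}; with 0 ≤ l_f ≤ n_f−1 = 3, the allowed l_f values are {0, 2}.
For l_f = 0: m_f ∈ {m_i−1, m_i, m_i+1} ∩ [−0, 0] = {0} → 1 state.
For l_f = 2: m_f ∈ {m_i−1, m_i, m_i+1} ∩ [−2, 2] = {0, 1, 2} → 3 states.
Total: 4.

4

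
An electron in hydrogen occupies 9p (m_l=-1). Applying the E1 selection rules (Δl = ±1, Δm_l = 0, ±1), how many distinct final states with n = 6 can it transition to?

4

E1 requires Δl = ±1, so l_f ∈ {0, 2}; with 0 ≤ l_f ≤ n_f−1 = 5, the allowed l_f values are {0, 2}.
For l_f = 0: m_f ∈ {m_i−1, m_i, m_i+1} ∩ [−0, 0] = {0} → 1 state.
For l_f = 2: m_f ∈ {m_i−1, m_i, m_i+1} ∩ [−2, 2] = {-2, -1, 0} → 3 states.
Total: 4.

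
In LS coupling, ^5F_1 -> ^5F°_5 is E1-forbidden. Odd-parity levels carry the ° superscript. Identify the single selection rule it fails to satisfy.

the ΔJ = 0, ±1 rule

Initial level: S=2, L=3, J=1, parity even. Final level: S=2, L=3, J=5, parity odd.
Parity must change: even → odd — passes.
ΔS = 0: S: 2 → 2 — passes.
ΔL = 0, ±1 (not L=0↔0): L: 3 → 3, ΔL = +0 — passes.
ΔJ = 0, ±1 (not J=0↔0): J: 1 → 5, ΔJ = +4 — fails.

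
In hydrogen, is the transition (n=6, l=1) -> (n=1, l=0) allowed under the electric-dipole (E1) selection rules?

Δl = 0 − 1 = -1; the E1 rule Δl = ±1 is ✓.
All E1 selection rules are satisfied.

allowed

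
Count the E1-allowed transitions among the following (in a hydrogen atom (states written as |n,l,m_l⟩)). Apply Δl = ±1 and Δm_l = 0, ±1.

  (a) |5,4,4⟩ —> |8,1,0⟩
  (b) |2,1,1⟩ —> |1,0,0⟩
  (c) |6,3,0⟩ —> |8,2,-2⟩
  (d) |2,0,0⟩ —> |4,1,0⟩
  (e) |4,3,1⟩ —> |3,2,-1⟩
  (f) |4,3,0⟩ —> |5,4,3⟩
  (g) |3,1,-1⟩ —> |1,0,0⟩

3

(a) forbidden — Δl = -3 (E1 requires Δl = ±1); Δm_l = -4 (E1 requires Δm_l = 0, ±1)
(b) allowed
(c) forbidden — Δm_l = -2 (E1 requires Δm_l = 0, ±1)
(d) allowed
(e) forbidden — Δm_l = -2 (E1 requires Δm_l = 0, ±1)
(f) forbidden — Δm_l = +3 (E1 requires Δm_l = 0, ±1)
(g) allowed
Total allowed: 3 of 7.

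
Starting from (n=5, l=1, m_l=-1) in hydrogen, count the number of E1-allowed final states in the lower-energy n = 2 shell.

E1 requires Δl = ±1, so l_f ∈ {0, 2}; with 0 ≤ l_f ≤ n_f−1 = 1, the allowed l_f values are {0}.
For l_f = 0: m_f ∈ {m_i−1, m_i, m_i+1} ∩ [−0, 0] = {0} → 1 state.
Total: 1.

1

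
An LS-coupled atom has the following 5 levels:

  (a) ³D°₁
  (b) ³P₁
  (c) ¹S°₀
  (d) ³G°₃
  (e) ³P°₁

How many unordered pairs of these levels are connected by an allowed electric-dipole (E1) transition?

(a)–(b): allowed.
(a)–(c): forbidden (parity, ΔS, ΔL).
(a)–(d): forbidden (parity, ΔL, ΔJ).
(a)–(e): forbidden (parity).
(b)–(c): forbidden (ΔS).
(b)–(d): forbidden (ΔL, ΔJ).
(b)–(e): allowed.
(c)–(d): forbidden (parity, ΔS, ΔL, ΔJ).
(c)–(e): forbidden (parity, ΔS).
(d)–(e): forbidden (parity, ΔL, ΔJ).
Allowed pairs: 2 of 10.

2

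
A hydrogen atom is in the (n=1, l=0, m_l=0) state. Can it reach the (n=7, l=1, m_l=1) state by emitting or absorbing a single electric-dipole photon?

allowed

Initial l = 0, final l = 1, so Δl = +1. E1 requires Δl = ±1: ✓.
Δm_l = 1 − (0) = +1. E1 requires Δm_l = 0, ±1: ✓.
All E1 selection rules are satisfied.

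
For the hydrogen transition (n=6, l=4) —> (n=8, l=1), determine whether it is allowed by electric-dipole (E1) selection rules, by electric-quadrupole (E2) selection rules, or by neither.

neither

Δl = 1 − 4 = -3; l_i + l_f = 5.
E1 (Δl = ±1): not satisfied.
E2 (Δl = 0,±2, l_i+l_f ≥ 2): not satisfied.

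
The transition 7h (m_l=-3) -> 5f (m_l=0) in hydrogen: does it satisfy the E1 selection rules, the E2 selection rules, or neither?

neither

Δl = 3 − 5 = -2; l_i + l_f = 8.
Δm_l = +3.
E1 (Δl = ±1, |Δm_l| ≤ 1): not satisfied.
E2 (Δl = 0,±2, l_i+l_f ≥ 2, |Δm_l| ≤ 2): not satisfied.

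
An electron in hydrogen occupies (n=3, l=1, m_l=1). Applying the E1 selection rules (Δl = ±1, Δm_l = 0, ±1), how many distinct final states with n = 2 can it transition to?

1

E1 requires Δl = ±1, so l_f ∈ {0, 2}; with 0 ≤ l_f ≤ n_f−1 = 1, the allowed l_f values are {0}.
For l_f = 0: m_f ∈ {m_i−1, m_i, m_i+1} ∩ [−0, 0] = {0} → 1 state.
Total: 1.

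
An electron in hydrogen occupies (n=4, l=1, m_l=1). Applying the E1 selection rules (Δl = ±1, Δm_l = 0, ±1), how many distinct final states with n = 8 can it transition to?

E1 requires Δl = ±1, so l_f ∈ {0, 2}; with 0 ≤ l_f ≤ n_f−1 = 7, the allowed l_f values are {0, 2}.
For l_f = 0: m_f ∈ {m_i−1, m_i, m_i+1} ∩ [−0, 0] = {0} → 1 state.
For l_f = 2: m_f ∈ {m_i−1, m_i, m_i+1} ∩ [−2, 2] = {0, 1, 2} → 3 states.
Total: 4.

4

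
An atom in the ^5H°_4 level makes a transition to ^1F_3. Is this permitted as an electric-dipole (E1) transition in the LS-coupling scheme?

forbidden

Reading off the term symbols: S 2→0, L 5→3, J 4→3, parity odd→even.
Parity must change: odd → even — satisfied.
ΔS = 0: S: 2 → 0 — violated.
ΔL = 0, ±1 (not L=0↔0): L: 5 → 3, ΔL = -2 — violated.
ΔJ = 0, ±1 (not J=0↔0): J: 4 → 3, ΔJ = -1 — satisfied.
Rule(s) violated: ΔS, ΔL.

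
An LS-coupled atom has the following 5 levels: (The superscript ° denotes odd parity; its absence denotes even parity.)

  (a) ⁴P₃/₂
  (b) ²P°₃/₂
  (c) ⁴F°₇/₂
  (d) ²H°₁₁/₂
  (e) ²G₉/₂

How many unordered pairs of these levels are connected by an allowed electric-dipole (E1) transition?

1

(a)–(b): forbidden (ΔS).
(a)–(c): forbidden (ΔL, ΔJ).
(a)–(d): forbidden (ΔS, ΔL, ΔJ).
(a)–(e): forbidden (parity, ΔS, ΔL, ΔJ).
(b)–(c): forbidden (parity, ΔS, ΔL, ΔJ).
(b)–(d): forbidden (parity, ΔL, ΔJ).
(b)–(e): forbidden (ΔL, ΔJ).
(c)–(d): forbidden (parity, ΔS, ΔL, ΔJ).
(c)–(e): forbidden (ΔS).
(d)–(e): allowed.
Allowed pairs: 1 of 10.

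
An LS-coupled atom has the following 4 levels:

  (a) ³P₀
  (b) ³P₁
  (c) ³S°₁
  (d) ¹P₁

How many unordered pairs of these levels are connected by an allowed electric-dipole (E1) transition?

2

(a)–(b): forbidden (parity).
(a)–(c): allowed.
(a)–(d): forbidden (parity, ΔS).
(b)–(c): allowed.
(b)–(d): forbidden (parity, ΔS).
(c)–(d): forbidden (ΔS).
Allowed pairs: 2 of 6.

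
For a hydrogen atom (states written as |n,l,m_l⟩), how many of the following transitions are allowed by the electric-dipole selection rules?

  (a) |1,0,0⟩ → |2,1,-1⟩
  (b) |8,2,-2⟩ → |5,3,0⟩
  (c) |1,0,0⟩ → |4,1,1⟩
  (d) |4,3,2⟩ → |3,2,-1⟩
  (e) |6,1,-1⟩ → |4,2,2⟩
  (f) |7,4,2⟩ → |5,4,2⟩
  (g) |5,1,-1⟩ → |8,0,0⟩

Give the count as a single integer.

3

(a) allowed
(b) forbidden — Δm_l = +2 (E1 requires Δm_l = 0, ±1)
(c) allowed
(d) forbidden — Δm_l = -3 (E1 requires Δm_l = 0, ±1)
(e) forbidden — Δm_l = +3 (E1 requires Δm_l = 0, ±1)
(f) forbidden — Δl = +0 (E1 requires Δl = ±1)
(g) allowed
Total allowed: 3 of 7.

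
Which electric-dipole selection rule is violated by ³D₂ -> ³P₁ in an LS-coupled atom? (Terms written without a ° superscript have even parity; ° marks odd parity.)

parity

Reading off the term symbols: S 1→1, L 2→1, J 2→1, parity even→even.
Parity must change: even → even — fails.
ΔS = 0: S: 1 → 1 — ok.
ΔL = 0, ±1 (not L=0↔0): L: 2 → 1, ΔL = -1 — ok.
ΔJ = 0, ±1 (not J=0↔0): J: 2 → 1, ΔJ = -1 — ok.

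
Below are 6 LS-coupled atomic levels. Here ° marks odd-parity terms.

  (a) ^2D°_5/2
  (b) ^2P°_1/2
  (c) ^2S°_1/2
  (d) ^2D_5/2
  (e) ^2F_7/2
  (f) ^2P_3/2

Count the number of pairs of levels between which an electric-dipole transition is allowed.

5

(a)–(b): forbidden (parity, ΔJ).
(a)–(c): forbidden (parity, ΔL, ΔJ).
(a)–(d): allowed.
(a)–(e): allowed.
(a)–(f): allowed.
(b)–(c): forbidden (parity).
(b)–(d): forbidden (ΔJ).
(b)–(e): forbidden (ΔL, ΔJ).
(b)–(f): allowed.
(c)–(d): forbidden (ΔL, ΔJ).
(c)–(e): forbidden (ΔL, ΔJ).
(c)–(f): allowed.
(d)–(e): forbidden (parity).
(d)–(f): forbidden (parity).
(e)–(f): forbidden (parity, ΔL, ΔJ).
Allowed pairs: 5 of 15.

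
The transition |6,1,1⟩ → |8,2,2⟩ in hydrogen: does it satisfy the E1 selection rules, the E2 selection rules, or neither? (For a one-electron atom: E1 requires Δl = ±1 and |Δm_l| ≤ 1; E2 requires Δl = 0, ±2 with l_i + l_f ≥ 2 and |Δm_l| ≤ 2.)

Δl = 2 − 1 = +1; l_i + l_f = 3.
Δm_l = +1.
E1 (Δl = ±1, |Δm_l| ≤ 1): satisfied.
E2 (Δl = 0,±2, l_i+l_f ≥ 2, |Δm_l| ≤ 2): not satisfied.

E1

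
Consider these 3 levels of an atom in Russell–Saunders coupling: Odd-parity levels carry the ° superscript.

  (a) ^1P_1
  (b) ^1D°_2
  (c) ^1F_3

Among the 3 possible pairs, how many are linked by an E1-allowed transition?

2

(a)–(b): allowed.
(a)–(c): forbidden (parity, ΔL, ΔJ).
(b)–(c): allowed.
Allowed pairs: 2 of 3.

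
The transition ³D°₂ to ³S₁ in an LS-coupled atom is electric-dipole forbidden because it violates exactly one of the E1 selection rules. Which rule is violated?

the ΔL = 0, ±1 rule

Reading off the term symbols: S 1→1, L 2→0, J 2→1, parity odd→even.
Parity must change: odd → even — ok.
ΔS = 0: S: 1 → 1 — ok.
ΔL = 0, ±1 (not L=0↔0): L: 2 → 0, ΔL = -2 — fails.
ΔJ = 0, ±1 (not J=0↔0): J: 2 → 1, ΔJ = -1 — ok.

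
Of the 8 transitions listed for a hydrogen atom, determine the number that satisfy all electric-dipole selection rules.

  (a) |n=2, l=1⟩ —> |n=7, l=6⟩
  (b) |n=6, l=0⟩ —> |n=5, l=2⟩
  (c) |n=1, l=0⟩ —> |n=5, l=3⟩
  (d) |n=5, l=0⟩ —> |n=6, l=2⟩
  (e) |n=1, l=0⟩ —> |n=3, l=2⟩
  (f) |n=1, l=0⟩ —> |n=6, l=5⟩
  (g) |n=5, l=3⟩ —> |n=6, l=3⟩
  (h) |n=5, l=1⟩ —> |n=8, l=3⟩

0

(a) forbidden — Δl = +5 (E1 requires Δl = ±1)
(b) forbidden — Δl = +2 (E1 requires Δl = ±1)
(c) forbidden — Δl = +3 (E1 requires Δl = ±1)
(d) forbidden — Δl = +2 (E1 requires Δl = ±1)
(e) forbidden — Δl = +2 (E1 requires Δl = ±1)
(f) forbidden — Δl = +5 (E1 requires Δl = ±1)
(g) forbidden — Δl = +0 (E1 requires Δl = ±1)
(h) forbidden — Δl = +2 (E1 requires Δl = ±1)
Total allowed: 0 of 8.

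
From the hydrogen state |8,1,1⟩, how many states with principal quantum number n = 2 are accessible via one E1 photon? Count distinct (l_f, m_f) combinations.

E1 requires Δl = ±1, so l_f ∈ {0, 2}; with 0 ≤ l_f ≤ n_f−1 = 1, the allowed l_f values are {0}.
For l_f = 0: m_f ∈ {m_i−1, m_i, m_i+1} ∩ [−0, 0] = {0} → 1 state.
Total: 1.

1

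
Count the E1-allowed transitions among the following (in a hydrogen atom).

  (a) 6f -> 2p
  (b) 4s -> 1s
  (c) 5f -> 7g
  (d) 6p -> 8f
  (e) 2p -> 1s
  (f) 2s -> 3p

(a) forbidden — Δl = -2 (E1 requires Δl = ±1)
(b) forbidden — Δl = +0 (E1 requires Δl = ±1)
(c) allowed
(d) forbidden — Δl = +2 (E1 requires Δl = ±1)
(e) allowed
(f) allowed
Total allowed: 3 of 6.

3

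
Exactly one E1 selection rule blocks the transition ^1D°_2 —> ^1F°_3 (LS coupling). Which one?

Reading off the term symbols: S 0→0, L 2→3, J 2→3, parity odd→odd.
Parity must change: odd → odd — fails.
ΔS = 0: S: 0 → 0 — ok.
ΔL = 0, ±1 (not L=0↔0): L: 2 → 3, ΔL = +1 — ok.
ΔJ = 0, ±1 (not J=0↔0): J: 2 → 3, ΔJ = +1 — ok.

parity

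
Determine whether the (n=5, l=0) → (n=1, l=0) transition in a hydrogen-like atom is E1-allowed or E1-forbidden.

Initial l = 0, final l = 0, so Δl = +0. E1 requires Δl = ±1: ✗.
The transition is electric-dipole forbidden.

forbidden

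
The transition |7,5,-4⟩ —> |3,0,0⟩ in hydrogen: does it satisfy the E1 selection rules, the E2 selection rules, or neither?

neither

Δl = 0 − 5 = -5; l_i + l_f = 5.
Δm_l = +4.
E1 (Δl = ±1, |Δm_l| ≤ 1): not satisfied.
E2 (Δl = 0,±2, l_i+l_f ≥ 2, |Δm_l| ≤ 2): not satisfied.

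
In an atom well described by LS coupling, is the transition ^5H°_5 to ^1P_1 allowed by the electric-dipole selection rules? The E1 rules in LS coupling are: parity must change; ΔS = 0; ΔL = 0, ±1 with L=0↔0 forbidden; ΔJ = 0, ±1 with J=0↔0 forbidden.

forbidden

ΔL = 0, ±1 (not L=0↔0): L: 5 → 1, ΔL = -4 — violated.
Parity must change: odd → even — satisfied.
ΔJ = 0, ±1 (not J=0↔0): J: 5 → 1, ΔJ = -4 — violated.
ΔS = 0: S: 2 → 0 — violated.
Rule(s) violated: ΔS, ΔL, ΔJ.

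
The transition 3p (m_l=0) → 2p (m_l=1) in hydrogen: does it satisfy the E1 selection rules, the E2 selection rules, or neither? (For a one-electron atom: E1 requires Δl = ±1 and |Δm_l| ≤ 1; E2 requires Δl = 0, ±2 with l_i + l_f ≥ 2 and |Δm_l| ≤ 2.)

Δl = 1 − 1 = +0; l_i + l_f = 2.
Δm_l = +1.
E1 (Δl = ±1, |Δm_l| ≤ 1): not satisfied.
E2 (Δl = 0,±2, l_i+l_f ≥ 2, |Δm_l| ≤ 2): satisfied.

E2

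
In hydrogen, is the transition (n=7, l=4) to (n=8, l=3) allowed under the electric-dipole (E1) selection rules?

Δl = 3 − 4 = -1; the E1 rule Δl = ±1 is ok.
All E1 selection rules are satisfied.

allowed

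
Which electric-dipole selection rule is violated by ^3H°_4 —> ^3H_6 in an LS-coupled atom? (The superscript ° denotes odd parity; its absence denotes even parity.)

ΔS = 0: S: 1 → 1 — ✓.
ΔJ = 0, ±1 (not J=0↔0): J: 4 → 6, ΔJ = +2 — ✗.
ΔL = 0, ±1 (not L=0↔0): L: 5 → 5, ΔL = +0 — ✓.
Parity must change: odd → even — ✓.

the ΔJ = 0, ±1 rule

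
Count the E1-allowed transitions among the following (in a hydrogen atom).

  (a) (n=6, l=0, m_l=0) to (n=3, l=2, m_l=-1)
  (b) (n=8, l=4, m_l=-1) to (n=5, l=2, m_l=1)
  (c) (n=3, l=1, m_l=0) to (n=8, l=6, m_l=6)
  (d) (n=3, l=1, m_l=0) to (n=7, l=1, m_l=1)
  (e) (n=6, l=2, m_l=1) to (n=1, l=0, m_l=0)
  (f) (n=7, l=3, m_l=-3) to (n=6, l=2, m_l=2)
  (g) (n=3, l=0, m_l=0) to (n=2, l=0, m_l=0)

0

(a) forbidden — Δl = +2 (E1 requires Δl = ±1)
(b) forbidden — Δl = -2 (E1 requires Δl = ±1); Δm_l = +2 (E1 requires Δm_l = 0, ±1)
(c) forbidden — Δl = +5 (E1 requires Δl = ±1); Δm_l = +6 (E1 requires Δm_l = 0, ±1)
(d) forbidden — Δl = +0 (E1 requires Δl = ±1)
(e) forbidden — Δl = -2 (E1 requires Δl = ±1)
(f) forbidden — Δm_l = +5 (E1 requires Δm_l = 0, ±1)
(g) forbidden — Δl = +0 (E1 requires Δl = ±1)
Total allowed: 0 of 7.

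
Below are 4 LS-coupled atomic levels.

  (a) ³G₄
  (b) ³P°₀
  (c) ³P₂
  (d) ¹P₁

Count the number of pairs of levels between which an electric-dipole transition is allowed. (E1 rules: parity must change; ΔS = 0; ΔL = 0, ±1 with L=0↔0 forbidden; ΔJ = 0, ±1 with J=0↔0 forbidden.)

(a)–(b): forbidden (ΔL, ΔJ).
(a)–(c): forbidden (parity, ΔL, ΔJ).
(a)–(d): forbidden (parity, ΔS, ΔL, ΔJ).
(b)–(c): forbidden (ΔJ).
(b)–(d): forbidden (ΔS).
(c)–(d): forbidden (parity, ΔS).
Allowed pairs: 0 of 6.

0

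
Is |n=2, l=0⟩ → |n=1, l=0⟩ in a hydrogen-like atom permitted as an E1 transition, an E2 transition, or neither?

Δl = 0 − 0 = +0; l_i + l_f = 0.
E1 (Δl = ±1): not satisfied.
E2 (Δl = 0,±2, l_i+l_f ≥ 2): not satisfied.

neither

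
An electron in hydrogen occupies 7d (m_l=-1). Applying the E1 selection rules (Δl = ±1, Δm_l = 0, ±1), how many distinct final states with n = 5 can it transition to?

5

E1 requires Δl = ±1, so l_f ∈ {1, 3}; with 0 ≤ l_f ≤ n_f−1 = 4, the allowed l_f values are {1, 3}.
For l_f = 1: m_f ∈ {m_i−1, m_i, m_i+1} ∩ [−1, 1] = {-1, 0} → 2 states.
For l_f = 3: m_f ∈ {m_i−1, m_i, m_i+1} ∩ [−3, 3] = {-2, -1, 0} → 3 states.
Total: 5.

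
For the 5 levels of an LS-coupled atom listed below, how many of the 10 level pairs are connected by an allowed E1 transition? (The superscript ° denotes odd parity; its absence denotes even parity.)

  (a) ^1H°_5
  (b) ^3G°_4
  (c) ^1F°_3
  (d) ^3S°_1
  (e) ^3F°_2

(a)–(b): forbidden (parity, ΔS).
(a)–(c): forbidden (parity, ΔL, ΔJ).
(a)–(d): forbidden (parity, ΔS, ΔL, ΔJ).
(a)–(e): forbidden (parity, ΔS, ΔL, ΔJ).
(b)–(c): forbidden (parity, ΔS).
(b)–(d): forbidden (parity, ΔL, ΔJ).
(b)–(e): forbidden (parity, ΔJ).
(c)–(d): forbidden (parity, ΔS, ΔL, ΔJ).
(c)–(e): forbidden (parity, ΔS).
(d)–(e): forbidden (parity, ΔL).
Allowed pairs: 0 of 10.

0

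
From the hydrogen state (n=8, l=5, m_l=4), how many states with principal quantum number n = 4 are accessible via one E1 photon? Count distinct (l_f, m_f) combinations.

0

E1 requires l_f ∈ {4, 6}, but neither lies in [0, 3], so no final state is reachable.
Total: 0.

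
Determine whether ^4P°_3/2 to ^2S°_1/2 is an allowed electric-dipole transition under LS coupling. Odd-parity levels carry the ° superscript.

Parity must change: odd → odd — ✗.
ΔS = 0: S: 3/2 → 1/2 — ✗.
ΔL = 0, ±1 (not L=0↔0): L: 1 → 0, ΔL = -1 — ✓.
ΔJ = 0, ±1 (not J=0↔0): J: 3/2 → 1/2, ΔJ = -1 — ✓.
Rule(s) violated: parity, ΔS.

forbidden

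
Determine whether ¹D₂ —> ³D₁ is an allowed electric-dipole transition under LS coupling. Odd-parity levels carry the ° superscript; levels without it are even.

forbidden

ΔL = 0, ±1 (not L=0↔0): L: 2 → 2, ΔL = +0 — ✓.
ΔS = 0: S: 0 → 1 — ✗.
ΔJ = 0, ±1 (not J=0↔0): J: 2 → 1, ΔJ = -1 — ✓.
Parity must change: even → even — ✗.
Rule(s) violated: parity, ΔS.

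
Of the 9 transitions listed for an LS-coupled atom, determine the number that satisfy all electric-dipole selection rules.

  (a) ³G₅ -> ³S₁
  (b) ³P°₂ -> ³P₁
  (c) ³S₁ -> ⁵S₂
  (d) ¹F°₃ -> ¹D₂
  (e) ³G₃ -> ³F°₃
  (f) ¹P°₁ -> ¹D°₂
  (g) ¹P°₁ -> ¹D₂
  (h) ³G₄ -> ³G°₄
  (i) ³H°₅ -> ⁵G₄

(a) forbidden (parity, ΔL, ΔJ fail)
(b) allowed
(c) forbidden (parity, ΔS, ΔL fail)
(d) allowed
(e) allowed
(f) forbidden (parity fails)
(g) allowed
(h) allowed
(i) forbidden (ΔS fails)
Total allowed: 5 of 9.

5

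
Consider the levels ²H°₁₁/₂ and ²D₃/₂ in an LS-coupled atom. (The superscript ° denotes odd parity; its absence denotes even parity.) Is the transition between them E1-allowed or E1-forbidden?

forbidden

Parity must change: odd → even — ok.
ΔJ = 0, ±1 (not J=0↔0): J: 11/2 → 3/2, ΔJ = -4 — fails.
ΔL = 0, ±1 (not L=0↔0): L: 5 → 2, ΔL = -3 — fails.
ΔS = 0: S: 1/2 → 1/2 — ok.
Rule(s) violated: ΔL, ΔJ.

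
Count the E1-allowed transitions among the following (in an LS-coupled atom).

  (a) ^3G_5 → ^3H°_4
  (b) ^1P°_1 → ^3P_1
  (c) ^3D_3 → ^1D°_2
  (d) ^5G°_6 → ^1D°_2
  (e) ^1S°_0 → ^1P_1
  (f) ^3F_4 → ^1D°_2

(a) allowed
(b) forbidden (ΔS fails)
(c) forbidden (ΔS fails)
(d) forbidden (parity, ΔS, ΔL, ΔJ fail)
(e) allowed
(f) forbidden (ΔS, ΔJ fail)
Total allowed: 2 of 6.

2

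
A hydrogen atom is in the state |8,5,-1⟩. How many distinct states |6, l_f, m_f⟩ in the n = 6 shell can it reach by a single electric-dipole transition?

3

E1 requires Δl = ±1, so l_f ∈ {4, 6}; with 0 ≤ l_f ≤ n_f−1 = 5, the allowed l_f values are {4}.
For l_f = 4: m_f ∈ {m_i−1, m_i, m_i+1} ∩ [−4, 4] = {-2, -1, 0} → 3 states.
Total: 3.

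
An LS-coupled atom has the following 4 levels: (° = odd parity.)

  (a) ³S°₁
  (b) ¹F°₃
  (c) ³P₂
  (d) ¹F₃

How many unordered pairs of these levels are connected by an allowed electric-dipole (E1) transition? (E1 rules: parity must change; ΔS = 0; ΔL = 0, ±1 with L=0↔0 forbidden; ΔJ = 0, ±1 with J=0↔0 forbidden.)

(a)–(b): forbidden (parity, ΔS, ΔL, ΔJ).
(a)–(c): allowed.
(a)–(d): forbidden (ΔS, ΔL, ΔJ).
(b)–(c): forbidden (ΔS, ΔL).
(b)–(d): allowed.
(c)–(d): forbidden (parity, ΔS, ΔL).
Allowed pairs: 2 of 6.

2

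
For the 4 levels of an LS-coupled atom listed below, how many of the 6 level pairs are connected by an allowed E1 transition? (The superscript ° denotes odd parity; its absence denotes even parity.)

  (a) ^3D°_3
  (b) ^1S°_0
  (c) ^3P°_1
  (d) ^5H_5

(a)–(b): forbidden (parity, ΔS, ΔL, ΔJ).
(a)–(c): forbidden (parity, ΔJ).
(a)–(d): forbidden (ΔS, ΔL, ΔJ).
(b)–(c): forbidden (parity, ΔS).
(b)–(d): forbidden (ΔS, ΔL, ΔJ).
(c)–(d): forbidden (ΔS, ΔL, ΔJ).
Allowed pairs: 0 of 6.

0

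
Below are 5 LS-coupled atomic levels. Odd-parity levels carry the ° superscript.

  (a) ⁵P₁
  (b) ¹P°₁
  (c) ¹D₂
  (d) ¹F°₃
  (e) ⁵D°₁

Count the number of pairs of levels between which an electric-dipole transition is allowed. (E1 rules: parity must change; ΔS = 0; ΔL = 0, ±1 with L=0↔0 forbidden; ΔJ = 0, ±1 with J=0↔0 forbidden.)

3

(a)–(b): forbidden (ΔS).
(a)–(c): forbidden (parity, ΔS).
(a)–(d): forbidden (ΔS, ΔL, ΔJ).
(a)–(e): allowed.
(b)–(c): allowed.
(b)–(d): forbidden (parity, ΔL, ΔJ).
(b)–(e): forbidden (parity, ΔS).
(c)–(d): allowed.
(c)–(e): forbidden (ΔS).
(d)–(e): forbidden (parity, ΔS, ΔJ).
Allowed pairs: 3 of 10.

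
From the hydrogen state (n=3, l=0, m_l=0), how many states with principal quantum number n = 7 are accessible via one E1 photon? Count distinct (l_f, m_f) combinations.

3

E1 requires Δl = ±1, so l_f ∈ {-1, 1}; with 0 ≤ l_f ≤ n_f−1 = 6, the allowed l_f values are {1}.
For l_f = 1: m_f ∈ {m_i−1, m_i, m_i+1} ∩ [−1, 1] = {-1, 0, 1} → 3 states.
Total: 3.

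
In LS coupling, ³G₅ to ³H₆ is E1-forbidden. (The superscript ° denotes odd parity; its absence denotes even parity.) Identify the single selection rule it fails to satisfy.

Reading off the term symbols: S 1→1, L 4→5, J 5→6, parity even→even.
Parity must change: even → even — fails.
ΔS = 0: S: 1 → 1 — ok.
ΔL = 0, ±1 (not L=0↔0): L: 4 → 5, ΔL = +1 — ok.
ΔJ = 0, ±1 (not J=0↔0): J: 5 → 6, ΔJ = +1 — ok.

parity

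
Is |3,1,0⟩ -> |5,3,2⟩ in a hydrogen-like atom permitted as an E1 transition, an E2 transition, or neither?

E2

Δl = 3 − 1 = +2; l_i + l_f = 4.
Δm_l = +2.
E1 (Δl = ±1, |Δm_l| ≤ 1): not satisfied.
E2 (Δl = 0,±2, l_i+l_f ≥ 2, |Δm_l| ≤ 2): satisfied.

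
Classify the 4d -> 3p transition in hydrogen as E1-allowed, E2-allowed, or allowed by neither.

E1

Δl = 1 − 2 = -1; l_i + l_f = 3.
E1 (Δl = ±1): satisfied.
E2 (Δl = 0,±2, l_i+l_f ≥ 2): not satisfied.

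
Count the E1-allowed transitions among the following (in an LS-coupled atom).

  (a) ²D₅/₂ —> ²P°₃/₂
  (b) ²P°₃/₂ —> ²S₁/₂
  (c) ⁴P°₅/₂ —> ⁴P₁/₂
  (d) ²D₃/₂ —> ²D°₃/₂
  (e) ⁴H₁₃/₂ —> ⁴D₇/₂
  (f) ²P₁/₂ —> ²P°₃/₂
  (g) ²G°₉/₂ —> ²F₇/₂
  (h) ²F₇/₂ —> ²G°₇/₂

(a) allowed
(b) allowed
(c) forbidden (ΔJ fails)
(d) allowed
(e) forbidden (parity, ΔL, ΔJ fail)
(f) allowed
(g) allowed
(h) allowed
Total allowed: 6 of 8.

6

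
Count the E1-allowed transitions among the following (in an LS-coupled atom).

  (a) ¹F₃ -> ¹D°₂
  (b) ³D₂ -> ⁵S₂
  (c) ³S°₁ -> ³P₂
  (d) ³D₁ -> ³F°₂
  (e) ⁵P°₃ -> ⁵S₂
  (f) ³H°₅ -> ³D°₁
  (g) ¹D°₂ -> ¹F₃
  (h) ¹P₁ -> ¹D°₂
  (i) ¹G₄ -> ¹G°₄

(a) allowed
(b) forbidden (parity, ΔS, ΔL fail)
(c) allowed
(d) allowed
(e) allowed
(f) forbidden (parity, ΔL, ΔJ fail)
(g) allowed
(h) allowed
(i) allowed
Total allowed: 7 of 9.

7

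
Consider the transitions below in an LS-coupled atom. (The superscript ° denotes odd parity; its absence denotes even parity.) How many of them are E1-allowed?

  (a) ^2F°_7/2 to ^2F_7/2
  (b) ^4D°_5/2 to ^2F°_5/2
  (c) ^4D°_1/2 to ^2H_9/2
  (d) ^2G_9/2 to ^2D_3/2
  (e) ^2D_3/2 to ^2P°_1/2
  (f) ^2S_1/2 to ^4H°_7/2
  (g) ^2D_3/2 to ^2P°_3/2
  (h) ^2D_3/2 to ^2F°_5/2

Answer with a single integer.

(a) allowed
(b) forbidden (parity, ΔS fail)
(c) forbidden (ΔS, ΔL, ΔJ fail)
(d) forbidden (parity, ΔL, ΔJ fail)
(e) allowed
(f) forbidden (ΔS, ΔL, ΔJ fail)
(g) allowed
(h) allowed
Total allowed: 4 of 8.

4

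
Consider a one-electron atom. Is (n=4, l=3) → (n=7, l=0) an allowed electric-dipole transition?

forbidden

Initial l = 3, final l = 0, so Δl = -3. E1 requires Δl = ±1: fails.
The transition is electric-dipole forbidden.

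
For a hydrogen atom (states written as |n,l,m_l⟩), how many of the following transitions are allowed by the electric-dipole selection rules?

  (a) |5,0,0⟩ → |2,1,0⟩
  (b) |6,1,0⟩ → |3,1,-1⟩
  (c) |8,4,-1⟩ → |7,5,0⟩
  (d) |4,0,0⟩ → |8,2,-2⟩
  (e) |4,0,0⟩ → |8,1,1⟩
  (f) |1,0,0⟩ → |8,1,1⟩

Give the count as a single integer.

4

(a) allowed
(b) forbidden — Δl = +0 (E1 requires Δl = ±1)
(c) allowed
(d) forbidden — Δl = +2 (E1 requires Δl = ±1); Δm_l = -2 (E1 requires Δm_l = 0, ±1)
(e) allowed
(f) allowed
Total allowed: 4 of 6.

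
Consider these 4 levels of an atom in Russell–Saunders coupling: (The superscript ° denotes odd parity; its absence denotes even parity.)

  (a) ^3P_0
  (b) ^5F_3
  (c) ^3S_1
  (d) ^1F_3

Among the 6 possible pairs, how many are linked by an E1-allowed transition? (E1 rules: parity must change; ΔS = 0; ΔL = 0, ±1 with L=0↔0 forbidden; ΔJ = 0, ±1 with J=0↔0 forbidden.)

0

(a)–(b): forbidden (parity, ΔS, ΔL, ΔJ).
(a)–(c): forbidden (parity).
(a)–(d): forbidden (parity, ΔS, ΔL, ΔJ).
(b)–(c): forbidden (parity, ΔS, ΔL, ΔJ).
(b)–(d): forbidden (parity, ΔS).
(c)–(d): forbidden (parity, ΔS, ΔL, ΔJ).
Allowed pairs: 0 of 6.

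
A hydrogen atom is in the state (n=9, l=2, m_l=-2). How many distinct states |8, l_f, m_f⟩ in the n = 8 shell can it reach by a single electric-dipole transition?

4

E1 requires Δl = ±1, so l_f ∈ {1, 3}; with 0 ≤ l_f ≤ n_f−1 = 7, the allowed l_f values are {1, 3}.
For l_f = 1: m_f ∈ {m_i−1, m_i, m_i+1} ∩ [−1, 1] = {-1} → 1 state.
For l_f = 3: m_f ∈ {m_i−1, m_i, m_i+1} ∩ [−3, 3] = {-3, -2, -1} → 3 states.
Total: 4.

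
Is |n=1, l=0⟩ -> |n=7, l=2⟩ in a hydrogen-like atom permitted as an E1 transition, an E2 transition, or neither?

E2

Δl = 2 − 0 = +2; l_i + l_f = 2.
E1 (Δl = ±1): not satisfied.
E2 (Δl = 0,±2, l_i+l_f ≥ 2): satisfied.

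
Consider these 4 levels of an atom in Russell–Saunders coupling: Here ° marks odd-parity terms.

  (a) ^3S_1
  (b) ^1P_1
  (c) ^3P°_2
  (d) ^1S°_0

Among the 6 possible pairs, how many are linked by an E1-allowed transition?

(a)–(b): forbidden (parity, ΔS).
(a)–(c): allowed.
(a)–(d): forbidden (ΔS, ΔL).
(b)–(c): forbidden (ΔS).
(b)–(d): allowed.
(c)–(d): forbidden (parity, ΔS, ΔJ).
Allowed pairs: 2 of 6.

2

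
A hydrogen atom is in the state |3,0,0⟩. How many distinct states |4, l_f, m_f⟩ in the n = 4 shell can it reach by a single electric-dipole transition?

E1 requires Δl = ±1, so l_f ∈ {-1, 1}; with 0 ≤ l_f ≤ n_f−1 = 3, the allowed l_f values are {1}.
For l_f = 1: m_f ∈ {m_i−1, m_i, m_i+1} ∩ [−1, 1] = {-1, 0, 1} → 3 states.
Total: 3.

3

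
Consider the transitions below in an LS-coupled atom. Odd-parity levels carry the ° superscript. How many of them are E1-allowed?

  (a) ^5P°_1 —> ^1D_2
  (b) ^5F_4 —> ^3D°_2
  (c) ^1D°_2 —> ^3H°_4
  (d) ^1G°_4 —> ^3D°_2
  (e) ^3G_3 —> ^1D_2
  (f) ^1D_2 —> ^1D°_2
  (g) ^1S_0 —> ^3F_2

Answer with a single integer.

1

(a) forbidden (ΔS fails)
(b) forbidden (ΔS, ΔJ fail)
(c) forbidden (parity, ΔS, ΔL, ΔJ fail)
(d) forbidden (parity, ΔS, ΔL, ΔJ fail)
(e) forbidden (parity, ΔS, ΔL fail)
(f) allowed
(g) forbidden (parity, ΔS, ΔL, ΔJ fail)
Total allowed: 1 of 7.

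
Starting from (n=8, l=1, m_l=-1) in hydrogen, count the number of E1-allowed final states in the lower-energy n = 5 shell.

E1 requires Δl = ±1, so l_f ∈ {0, 2}; with 0 ≤ l_f ≤ n_f−1 = 4, the allowed l_f values are {0, 2}.
For l_f = 0: m_f ∈ {m_i−1, m_i, m_i+1} ∩ [−0, 0] = {0} → 1 state.
For l_f = 2: m_f ∈ {m_i−1, m_i, m_i+1} ∩ [−2, 2] = {-2, -1, 0} → 3 states.
Total: 4.

4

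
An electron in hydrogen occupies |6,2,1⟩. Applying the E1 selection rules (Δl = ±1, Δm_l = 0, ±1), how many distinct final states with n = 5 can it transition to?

E1 requires Δl = ±1, so l_f ∈ {1, 3}; with 0 ≤ l_f ≤ n_f−1 = 4, the allowed l_f values are {1, 3}.
For l_f = 1: m_f ∈ {m_i−1, m_i, m_i+1} ∩ [−1, 1] = {0, 1} → 2 states.
For l_f = 3: m_f ∈ {m_i−1, m_i, m_i+1} ∩ [−3, 3] = {0, 1, 2} → 3 states.
Total: 5.

5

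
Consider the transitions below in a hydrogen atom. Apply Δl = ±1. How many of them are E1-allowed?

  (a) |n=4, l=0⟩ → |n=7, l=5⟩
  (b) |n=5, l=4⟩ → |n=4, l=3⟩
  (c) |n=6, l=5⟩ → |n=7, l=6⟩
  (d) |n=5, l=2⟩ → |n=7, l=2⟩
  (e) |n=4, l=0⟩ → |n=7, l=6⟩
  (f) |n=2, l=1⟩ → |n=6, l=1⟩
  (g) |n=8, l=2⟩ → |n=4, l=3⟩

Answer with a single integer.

3

(a) forbidden — Δl = +5 (E1 requires Δl = ±1)
(b) allowed
(c) allowed
(d) forbidden — Δl = +0 (E1 requires Δl = ±1)
(e) forbidden — Δl = +6 (E1 requires Δl = ±1)
(f) forbidden — Δl = +0 (E1 requires Δl = ±1)
(g) allowed
Total allowed: 3 of 7.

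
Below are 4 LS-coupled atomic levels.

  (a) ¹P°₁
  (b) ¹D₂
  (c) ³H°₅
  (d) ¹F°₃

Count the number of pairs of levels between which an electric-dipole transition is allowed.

2

(a)–(b): allowed.
(a)–(c): forbidden (parity, ΔS, ΔL, ΔJ).
(a)–(d): forbidden (parity, ΔL, ΔJ).
(b)–(c): forbidden (ΔS, ΔL, ΔJ).
(b)–(d): allowed.
(c)–(d): forbidden (parity, ΔS, ΔL, ΔJ).
Allowed pairs: 2 of 6.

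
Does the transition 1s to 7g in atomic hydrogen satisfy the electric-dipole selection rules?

Δl = 4 − 0 = +4; the E1 rule Δl = ±1 is fails.
The transition is electric-dipole forbidden.

forbidden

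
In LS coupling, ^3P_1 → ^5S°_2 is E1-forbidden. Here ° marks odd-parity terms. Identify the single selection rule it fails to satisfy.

the ΔS = 0 rule

Reading off the term symbols: S 1→2, L 1→0, J 1→2, parity even→odd.
Parity must change: even → odd — passes.
ΔS = 0: S: 1 → 2 — fails.
ΔL = 0, ±1 (not L=0↔0): L: 1 → 0, ΔL = -1 — passes.
ΔJ = 0, ±1 (not J=0↔0): J: 1 → 2, ΔJ = +1 — passes.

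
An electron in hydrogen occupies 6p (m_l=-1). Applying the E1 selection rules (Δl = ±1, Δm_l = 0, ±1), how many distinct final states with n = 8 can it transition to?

E1 requires Δl = ±1, so l_f ∈ {0, 2}; with 0 ≤ l_f ≤ n_f−1 = 7, the allowed l_f values are {0, 2}.
For l_f = 0: m_f ∈ {m_i−1, m_i, m_i+1} ∩ [−0, 0] = {0} → 1 state.
For l_f = 2: m_f ∈ {m_i−1, m_i, m_i+1} ∩ [−2, 2] = {-2, -1, 0} → 3 states.
Total: 4.

4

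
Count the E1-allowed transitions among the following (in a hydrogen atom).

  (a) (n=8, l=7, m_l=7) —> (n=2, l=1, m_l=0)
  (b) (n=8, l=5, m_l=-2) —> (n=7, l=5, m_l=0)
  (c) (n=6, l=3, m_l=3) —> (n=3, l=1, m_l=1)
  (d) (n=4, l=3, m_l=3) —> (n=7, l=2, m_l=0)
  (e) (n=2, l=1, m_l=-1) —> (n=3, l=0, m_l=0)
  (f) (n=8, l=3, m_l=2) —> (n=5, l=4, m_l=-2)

1

(a) forbidden — Δl = -6 (E1 requires Δl = ±1); Δm_l = -7 (E1 requires Δm_l = 0, ±1)
(b) forbidden — Δl = +0 (E1 requires Δl = ±1); Δm_l = +2 (E1 requires Δm_l = 0, ±1)
(c) forbidden — Δl = -2 (E1 requires Δl = ±1); Δm_l = -2 (E1 requires Δm_l = 0, ±1)
(d) forbidden — Δm_l = -3 (E1 requires Δm_l = 0, ±1)
(e) allowed
(f) forbidden — Δm_l = -4 (E1 requires Δm_l = 0, ±1)
Total allowed: 1 of 6.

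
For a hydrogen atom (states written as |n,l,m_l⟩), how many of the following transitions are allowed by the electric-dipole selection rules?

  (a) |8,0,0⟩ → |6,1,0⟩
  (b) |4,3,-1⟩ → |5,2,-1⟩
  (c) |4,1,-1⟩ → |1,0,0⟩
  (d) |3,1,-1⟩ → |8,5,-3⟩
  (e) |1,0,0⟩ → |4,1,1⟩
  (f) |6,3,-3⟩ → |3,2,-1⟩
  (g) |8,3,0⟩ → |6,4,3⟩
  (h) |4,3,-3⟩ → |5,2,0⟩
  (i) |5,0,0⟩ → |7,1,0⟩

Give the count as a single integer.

5

(a) allowed
(b) allowed
(c) allowed
(d) forbidden — Δl = +4 (E1 requires Δl = ±1); Δm_l = -2 (E1 requires Δm_l = 0, ±1)
(e) allowed
(f) forbidden — Δm_l = +2 (E1 requires Δm_l = 0, ±1)
(g) forbidden — Δm_l = +3 (E1 requires Δm_l = 0, ±1)
(h) forbidden — Δm_l = +3 (E1 requires Δm_l = 0, ±1)
(i) allowed
Total allowed: 5 of 9.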